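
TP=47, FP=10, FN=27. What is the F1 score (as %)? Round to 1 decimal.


Precision = TP / (TP + FP) = 47 / 57 = 0.8246
Recall = TP / (TP + FN) = 47 / 74 = 0.6351
F1 = 2 * P * R / (P + R)
= 2 * 0.8246 * 0.6351 / (0.8246 + 0.6351)
= 1.0474 / 1.4597
= 0.7176
As percentage: 71.8%

71.8


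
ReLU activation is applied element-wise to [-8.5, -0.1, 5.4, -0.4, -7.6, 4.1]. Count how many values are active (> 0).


ReLU(x) = max(0, x) for each element:
ReLU(-8.5) = 0
ReLU(-0.1) = 0
ReLU(5.4) = 5.4
ReLU(-0.4) = 0
ReLU(-7.6) = 0
ReLU(4.1) = 4.1
Active neurons (>0): 2

2


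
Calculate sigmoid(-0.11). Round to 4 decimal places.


sigmoid(z) = 1 / (1 + exp(-z))
exp(-(-0.11)) = exp(0.11) = 1.1163
1 + 1.1163 = 2.1163
1 / 2.1163 = 0.4725

0.4725


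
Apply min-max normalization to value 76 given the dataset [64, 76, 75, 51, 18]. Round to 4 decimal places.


Min = 18, Max = 76
Range = 76 - 18 = 58
Scaled = (x - min) / (max - min)
= (76 - 18) / 58
= 58 / 58
= 1.0000

1.0000


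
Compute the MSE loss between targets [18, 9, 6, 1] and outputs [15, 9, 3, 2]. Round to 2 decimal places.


Differences: [3, 0, 3, -1]
Squared errors: [9, 0, 9, 1]
Sum of squared errors = 19
MSE = 19 / 4 = 4.75

4.75


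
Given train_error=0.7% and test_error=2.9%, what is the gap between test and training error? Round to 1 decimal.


Generalization gap = test_error - train_error
= 2.9 - 0.7
= 2.2%
A moderate gap.

2.2


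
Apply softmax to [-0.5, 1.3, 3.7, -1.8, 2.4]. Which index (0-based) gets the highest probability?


Softmax is a monotonic transformation, so it preserves the argmax.
We need to find the index of the maximum logit.
Index 0: -0.5
Index 1: 1.3
Index 2: 3.7
Index 3: -1.8
Index 4: 2.4
Maximum logit = 3.7 at index 2

2


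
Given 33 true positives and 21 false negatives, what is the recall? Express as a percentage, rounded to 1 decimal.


Recall = TP / (TP + FN) * 100
= 33 / (33 + 21)
= 33 / 54
= 0.6111
= 61.1%

61.1


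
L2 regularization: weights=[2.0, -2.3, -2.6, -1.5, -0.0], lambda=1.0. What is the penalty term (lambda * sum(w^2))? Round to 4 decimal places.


Squaring each weight:
2.0^2 = 4.0
(-2.3)^2 = 5.29
(-2.6)^2 = 6.76
(-1.5)^2 = 2.25
(-0.0)^2 = 0.0
Sum of squares = 18.3
Penalty = 1.0 * 18.3 = 18.3000

18.3000


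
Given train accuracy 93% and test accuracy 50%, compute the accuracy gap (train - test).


Gap = train_accuracy - test_accuracy
= 93 - 50
= 43%
This large gap strongly indicates overfitting.

43


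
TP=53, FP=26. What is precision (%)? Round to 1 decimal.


Precision = TP / (TP + FP) * 100
= 53 / (53 + 26)
= 53 / 79
= 0.6709
= 67.1%

67.1


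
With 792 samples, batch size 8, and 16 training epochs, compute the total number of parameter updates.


Iterations per epoch = 792 / 8 = 99
Total updates = iterations_per_epoch * epochs
= 99 * 16
= 1584

1584


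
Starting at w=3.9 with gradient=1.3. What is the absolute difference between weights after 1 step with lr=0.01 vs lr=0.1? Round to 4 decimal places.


With lr=0.01: w_new = 3.9 - 0.01 * 1.3 = 3.887
With lr=0.1: w_new = 3.9 - 0.1 * 1.3 = 3.77
Absolute difference = |3.887 - 3.77|
= 0.1170

0.1170


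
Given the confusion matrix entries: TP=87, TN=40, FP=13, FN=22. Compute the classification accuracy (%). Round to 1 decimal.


Accuracy = (TP + TN) / (TP + TN + FP + FN) * 100
= (87 + 40) / (87 + 40 + 13 + 22)
= 127 / 162
= 0.784
= 78.4%

78.4


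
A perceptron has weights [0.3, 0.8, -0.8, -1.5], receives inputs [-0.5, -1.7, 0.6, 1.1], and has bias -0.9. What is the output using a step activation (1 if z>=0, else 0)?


z = w . x + b
= 0.3*-0.5 + 0.8*-1.7 + -0.8*0.6 + -1.5*1.1 + -0.9
= -0.15 + -1.36 + -0.48 + -1.65 + -0.9
= -3.64 + -0.9
= -4.54
Since z = -4.54 < 0, output = 0

0


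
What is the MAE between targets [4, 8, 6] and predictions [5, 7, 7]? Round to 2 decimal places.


Absolute errors: [1, 1, 1]
Sum of absolute errors = 3
MAE = 3 / 3 = 1.00

1.00


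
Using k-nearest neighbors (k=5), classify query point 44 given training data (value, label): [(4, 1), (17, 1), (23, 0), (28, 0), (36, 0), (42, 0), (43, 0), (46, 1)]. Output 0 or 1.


Distances from query 44:
Point 43 (class 0): distance = 1
Point 42 (class 0): distance = 2
Point 46 (class 1): distance = 2
Point 36 (class 0): distance = 8
Point 28 (class 0): distance = 16
K=5 nearest neighbors: classes = [0, 0, 1, 0, 0]
Votes for class 1: 1 / 5
Majority vote => class 0

0


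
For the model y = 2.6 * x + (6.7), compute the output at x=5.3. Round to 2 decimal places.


y = 2.6 * 5.3 + (6.7)
= 13.78 + (6.7)
= 20.48

20.48


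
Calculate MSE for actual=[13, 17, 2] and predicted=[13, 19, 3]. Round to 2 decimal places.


Differences: [0, -2, -1]
Squared errors: [0, 4, 1]
Sum of squared errors = 5
MSE = 5 / 3 = 1.67

1.67


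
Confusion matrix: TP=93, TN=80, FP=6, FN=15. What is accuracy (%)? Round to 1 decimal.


Accuracy = (TP + TN) / (TP + TN + FP + FN) * 100
= (93 + 80) / (93 + 80 + 6 + 15)
= 173 / 194
= 0.8918
= 89.2%

89.2


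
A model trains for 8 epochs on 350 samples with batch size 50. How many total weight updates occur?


Iterations per epoch = 350 / 50 = 7
Total updates = iterations_per_epoch * epochs
= 7 * 8
= 56

56


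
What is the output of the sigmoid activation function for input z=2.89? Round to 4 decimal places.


sigmoid(z) = 1 / (1 + exp(-z))
exp(-(2.89)) = exp(-2.89) = 0.0556
1 + 0.0556 = 1.0556
1 / 1.0556 = 0.9473

0.9473


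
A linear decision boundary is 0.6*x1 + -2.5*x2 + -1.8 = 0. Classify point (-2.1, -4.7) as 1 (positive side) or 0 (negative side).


Compute 0.6 * -2.1 + -2.5 * -4.7 + -1.8
= -1.26 + 11.75 + -1.8
= 8.69
Since 8.69 >= 0, the point is on the positive side.

1


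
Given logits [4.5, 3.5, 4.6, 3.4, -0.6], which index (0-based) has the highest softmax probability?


Softmax is a monotonic transformation, so it preserves the argmax.
We need to find the index of the maximum logit.
Index 0: 4.5
Index 1: 3.5
Index 2: 4.6
Index 3: 3.4
Index 4: -0.6
Maximum logit = 4.6 at index 2

2


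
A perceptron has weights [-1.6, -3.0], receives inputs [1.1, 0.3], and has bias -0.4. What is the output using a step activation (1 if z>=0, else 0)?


z = w . x + b
= -1.6*1.1 + -3.0*0.3 + -0.4
= -1.76 + -0.9 + -0.4
= -2.66 + -0.4
= -3.06
Since z = -3.06 < 0, output = 0

0


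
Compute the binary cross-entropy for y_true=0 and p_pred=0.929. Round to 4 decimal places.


For y=0: Loss = -log(1-p)
= -log(1 - 0.929)
= -log(0.071)
= -(-2.6451)
= 2.6451

2.6451


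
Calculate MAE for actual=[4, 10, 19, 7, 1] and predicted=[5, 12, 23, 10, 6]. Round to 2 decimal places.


Absolute errors: [1, 2, 4, 3, 5]
Sum of absolute errors = 15
MAE = 15 / 5 = 3.00

3.00


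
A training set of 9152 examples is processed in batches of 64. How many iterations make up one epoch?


Iterations per epoch = dataset_size / batch_size
= 9152 / 64
= 143

143


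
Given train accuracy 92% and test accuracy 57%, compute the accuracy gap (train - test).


Gap = train_accuracy - test_accuracy
= 92 - 57
= 35%
This large gap strongly indicates overfitting.

35


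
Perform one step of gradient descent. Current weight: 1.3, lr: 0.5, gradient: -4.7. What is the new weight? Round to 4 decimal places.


w_new = w_old - lr * gradient
= 1.3 - 0.5 * -4.7
= 1.3 - (-2.35)
= 3.6500

3.6500


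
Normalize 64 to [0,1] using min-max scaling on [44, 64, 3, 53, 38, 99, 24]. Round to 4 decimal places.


Min = 3, Max = 99
Range = 99 - 3 = 96
Scaled = (x - min) / (max - min)
= (64 - 3) / 96
= 61 / 96
= 0.6354

0.6354


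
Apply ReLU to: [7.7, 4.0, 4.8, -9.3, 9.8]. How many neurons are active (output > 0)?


ReLU(x) = max(0, x) for each element:
ReLU(7.7) = 7.7
ReLU(4.0) = 4.0
ReLU(4.8) = 4.8
ReLU(-9.3) = 0
ReLU(9.8) = 9.8
Active neurons (>0): 4

4


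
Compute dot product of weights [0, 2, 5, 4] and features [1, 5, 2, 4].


Element-wise products:
0 * 1 = 0
2 * 5 = 10
5 * 2 = 10
4 * 4 = 16
Sum = 0 + 10 + 10 + 16
= 36

36


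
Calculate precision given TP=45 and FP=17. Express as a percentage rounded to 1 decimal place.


Precision = TP / (TP + FP) * 100
= 45 / (45 + 17)
= 45 / 62
= 0.7258
= 72.6%

72.6


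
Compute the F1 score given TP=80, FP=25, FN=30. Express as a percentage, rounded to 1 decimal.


Precision = TP / (TP + FP) = 80 / 105 = 0.7619
Recall = TP / (TP + FN) = 80 / 110 = 0.7273
F1 = 2 * P * R / (P + R)
= 2 * 0.7619 * 0.7273 / (0.7619 + 0.7273)
= 1.1082 / 1.4892
= 0.7442
As percentage: 74.4%

74.4


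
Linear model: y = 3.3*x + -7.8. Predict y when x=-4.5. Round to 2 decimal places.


y = 3.3 * -4.5 + (-7.8)
= -14.85 + (-7.8)
= -22.65

-22.65


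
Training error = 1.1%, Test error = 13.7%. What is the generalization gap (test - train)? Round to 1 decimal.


Generalization gap = test_error - train_error
= 13.7 - 1.1
= 12.6%
A large gap suggests overfitting.

12.6


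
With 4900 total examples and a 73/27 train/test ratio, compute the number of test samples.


Train samples = 4900 * 73% = 3577
Test samples = 4900 - 3577
= 1323

1323


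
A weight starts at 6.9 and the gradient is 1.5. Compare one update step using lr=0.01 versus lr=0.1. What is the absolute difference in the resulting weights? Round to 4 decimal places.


With lr=0.01: w_new = 6.9 - 0.01 * 1.5 = 6.885
With lr=0.1: w_new = 6.9 - 0.1 * 1.5 = 6.75
Absolute difference = |6.885 - 6.75|
= 0.1350

0.1350


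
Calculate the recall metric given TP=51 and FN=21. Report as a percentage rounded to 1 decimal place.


Recall = TP / (TP + FN) * 100
= 51 / (51 + 21)
= 51 / 72
= 0.7083
= 70.8%

70.8


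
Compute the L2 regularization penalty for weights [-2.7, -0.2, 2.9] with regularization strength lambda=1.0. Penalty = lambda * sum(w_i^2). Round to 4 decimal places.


Squaring each weight:
(-2.7)^2 = 7.29
(-0.2)^2 = 0.04
2.9^2 = 8.41
Sum of squares = 15.74
Penalty = 1.0 * 15.74 = 15.7400

15.7400


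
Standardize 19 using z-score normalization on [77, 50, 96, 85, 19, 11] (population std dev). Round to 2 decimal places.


Mean = (77 + 50 + 96 + 85 + 19 + 11) / 6 = 56.3333
Variance = sum((x_i - mean)^2) / n = 1051.8889
Std = sqrt(1051.8889) = 32.4328
Z = (x - mean) / std
= (19 - 56.3333) / 32.4328
= -37.3333 / 32.4328
= -1.15

-1.15


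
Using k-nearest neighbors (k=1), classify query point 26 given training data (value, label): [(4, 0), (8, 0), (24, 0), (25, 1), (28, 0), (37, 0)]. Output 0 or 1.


Distances from query 26:
Point 25 (class 1): distance = 1
K=1 nearest neighbors: classes = [1]
Votes for class 1: 1 / 1
Majority vote => class 1

1


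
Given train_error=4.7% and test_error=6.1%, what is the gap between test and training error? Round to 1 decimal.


Generalization gap = test_error - train_error
= 6.1 - 4.7
= 1.4%
A small gap suggests good generalization.

1.4


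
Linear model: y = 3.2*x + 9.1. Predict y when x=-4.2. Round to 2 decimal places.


y = 3.2 * -4.2 + (9.1)
= -13.44 + (9.1)
= -4.34

-4.34


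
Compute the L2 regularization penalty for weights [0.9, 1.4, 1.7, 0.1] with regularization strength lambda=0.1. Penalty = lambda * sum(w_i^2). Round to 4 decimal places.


Squaring each weight:
0.9^2 = 0.81
1.4^2 = 1.96
1.7^2 = 2.89
0.1^2 = 0.01
Sum of squares = 5.67
Penalty = 0.1 * 5.67 = 0.5670

0.5670


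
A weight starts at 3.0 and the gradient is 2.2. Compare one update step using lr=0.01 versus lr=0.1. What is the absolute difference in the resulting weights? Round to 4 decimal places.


With lr=0.01: w_new = 3.0 - 0.01 * 2.2 = 2.978
With lr=0.1: w_new = 3.0 - 0.1 * 2.2 = 2.78
Absolute difference = |2.978 - 2.78|
= 0.1980

0.1980


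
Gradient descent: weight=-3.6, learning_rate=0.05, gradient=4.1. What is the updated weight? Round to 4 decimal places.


w_new = w_old - lr * gradient
= -3.6 - 0.05 * 4.1
= -3.6 - (0.205)
= -3.8050

-3.8050


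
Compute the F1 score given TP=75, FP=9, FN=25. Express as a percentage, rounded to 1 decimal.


Precision = TP / (TP + FP) = 75 / 84 = 0.8929
Recall = TP / (TP + FN) = 75 / 100 = 0.75
F1 = 2 * P * R / (P + R)
= 2 * 0.8929 * 0.75 / (0.8929 + 0.75)
= 1.3393 / 1.6429
= 0.8152
As percentage: 81.5%

81.5


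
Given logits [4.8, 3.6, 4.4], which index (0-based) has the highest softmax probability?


Softmax is a monotonic transformation, so it preserves the argmax.
We need to find the index of the maximum logit.
Index 0: 4.8
Index 1: 3.6
Index 2: 4.4
Maximum logit = 4.8 at index 0

0


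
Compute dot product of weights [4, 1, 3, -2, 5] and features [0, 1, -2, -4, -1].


Element-wise products:
4 * 0 = 0
1 * 1 = 1
3 * -2 = -6
-2 * -4 = 8
5 * -1 = -5
Sum = 0 + 1 + -6 + 8 + -5
= -2

-2


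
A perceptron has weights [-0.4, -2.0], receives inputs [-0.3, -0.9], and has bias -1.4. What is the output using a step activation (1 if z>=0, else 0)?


z = w . x + b
= -0.4*-0.3 + -2.0*-0.9 + -1.4
= 0.12 + 1.8 + -1.4
= 1.92 + -1.4
= 0.52
Since z = 0.52 >= 0, output = 1

1


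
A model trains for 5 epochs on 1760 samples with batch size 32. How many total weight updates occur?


Iterations per epoch = 1760 / 32 = 55
Total updates = iterations_per_epoch * epochs
= 55 * 5
= 275

275


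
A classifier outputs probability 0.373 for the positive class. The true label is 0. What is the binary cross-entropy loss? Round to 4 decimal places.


For y=0: Loss = -log(1-p)
= -log(1 - 0.373)
= -log(0.627)
= -(-0.4668)
= 0.4668

0.4668


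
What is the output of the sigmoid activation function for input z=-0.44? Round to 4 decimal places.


sigmoid(z) = 1 / (1 + exp(-z))
exp(-(-0.44)) = exp(0.44) = 1.5527
1 + 1.5527 = 2.5527
1 / 2.5527 = 0.3917

0.3917


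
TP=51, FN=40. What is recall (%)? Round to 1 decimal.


Recall = TP / (TP + FN) * 100
= 51 / (51 + 40)
= 51 / 91
= 0.5604
= 56.0%

56.0


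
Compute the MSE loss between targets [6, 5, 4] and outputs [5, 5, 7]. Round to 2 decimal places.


Differences: [1, 0, -3]
Squared errors: [1, 0, 9]
Sum of squared errors = 10
MSE = 10 / 3 = 3.33

3.33


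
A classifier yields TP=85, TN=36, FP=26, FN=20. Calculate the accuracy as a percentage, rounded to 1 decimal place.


Accuracy = (TP + TN) / (TP + TN + FP + FN) * 100
= (85 + 36) / (85 + 36 + 26 + 20)
= 121 / 167
= 0.7246
= 72.5%

72.5


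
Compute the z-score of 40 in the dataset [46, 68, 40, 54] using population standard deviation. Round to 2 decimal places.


Mean = (46 + 68 + 40 + 54) / 4 = 52.0
Variance = sum((x_i - mean)^2) / n = 110.0
Std = sqrt(110.0) = 10.4881
Z = (x - mean) / std
= (40 - 52.0) / 10.4881
= -12.0 / 10.4881
= -1.14

-1.14


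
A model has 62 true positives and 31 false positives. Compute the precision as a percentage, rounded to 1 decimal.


Precision = TP / (TP + FP) * 100
= 62 / (62 + 31)
= 62 / 93
= 0.6667
= 66.7%

66.7


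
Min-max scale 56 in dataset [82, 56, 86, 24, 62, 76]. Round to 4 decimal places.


Min = 24, Max = 86
Range = 86 - 24 = 62
Scaled = (x - min) / (max - min)
= (56 - 24) / 62
= 32 / 62
= 0.5161

0.5161


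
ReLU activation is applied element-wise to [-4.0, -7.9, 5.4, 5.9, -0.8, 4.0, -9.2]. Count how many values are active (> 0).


ReLU(x) = max(0, x) for each element:
ReLU(-4.0) = 0
ReLU(-7.9) = 0
ReLU(5.4) = 5.4
ReLU(5.9) = 5.9
ReLU(-0.8) = 0
ReLU(4.0) = 4.0
ReLU(-9.2) = 0
Active neurons (>0): 3

3


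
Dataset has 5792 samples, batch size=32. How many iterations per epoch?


Iterations per epoch = dataset_size / batch_size
= 5792 / 32
= 181

181


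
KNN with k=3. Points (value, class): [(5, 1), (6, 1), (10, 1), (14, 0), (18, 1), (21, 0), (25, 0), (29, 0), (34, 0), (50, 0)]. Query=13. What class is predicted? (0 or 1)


Distances from query 13:
Point 14 (class 0): distance = 1
Point 10 (class 1): distance = 3
Point 18 (class 1): distance = 5
K=3 nearest neighbors: classes = [0, 1, 1]
Votes for class 1: 2 / 3
Majority vote => class 1

1


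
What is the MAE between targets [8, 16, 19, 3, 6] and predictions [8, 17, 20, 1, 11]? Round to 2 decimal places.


Absolute errors: [0, 1, 1, 2, 5]
Sum of absolute errors = 9
MAE = 9 / 5 = 1.80

1.80


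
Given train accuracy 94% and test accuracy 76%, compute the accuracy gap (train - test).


Gap = train_accuracy - test_accuracy
= 94 - 76
= 18%
This gap suggests the model is overfitting.

18


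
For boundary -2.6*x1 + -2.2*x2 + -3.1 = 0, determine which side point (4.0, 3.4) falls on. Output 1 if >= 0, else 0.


Compute -2.6 * 4.0 + -2.2 * 3.4 + -3.1
= -10.4 + -7.48 + -3.1
= -20.98
Since -20.98 < 0, the point is on the negative side.

0


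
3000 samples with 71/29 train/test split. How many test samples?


Train samples = 3000 * 71% = 2130
Test samples = 3000 - 2130
= 870

870


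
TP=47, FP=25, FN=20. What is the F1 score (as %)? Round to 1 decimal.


Precision = TP / (TP + FP) = 47 / 72 = 0.6528
Recall = TP / (TP + FN) = 47 / 67 = 0.7015
F1 = 2 * P * R / (P + R)
= 2 * 0.6528 * 0.7015 / (0.6528 + 0.7015)
= 0.9158 / 1.3543
= 0.6763
As percentage: 67.6%

67.6


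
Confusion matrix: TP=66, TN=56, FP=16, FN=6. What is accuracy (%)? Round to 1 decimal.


Accuracy = (TP + TN) / (TP + TN + FP + FN) * 100
= (66 + 56) / (66 + 56 + 16 + 6)
= 122 / 144
= 0.8472
= 84.7%

84.7


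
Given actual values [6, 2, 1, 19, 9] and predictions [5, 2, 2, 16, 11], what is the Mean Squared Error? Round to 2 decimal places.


Differences: [1, 0, -1, 3, -2]
Squared errors: [1, 0, 1, 9, 4]
Sum of squared errors = 15
MSE = 15 / 5 = 3.00

3.00


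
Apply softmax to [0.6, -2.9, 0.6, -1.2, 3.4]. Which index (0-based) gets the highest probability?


Softmax is a monotonic transformation, so it preserves the argmax.
We need to find the index of the maximum logit.
Index 0: 0.6
Index 1: -2.9
Index 2: 0.6
Index 3: -1.2
Index 4: 3.4
Maximum logit = 3.4 at index 4

4


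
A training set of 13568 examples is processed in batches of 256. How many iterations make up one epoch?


Iterations per epoch = dataset_size / batch_size
= 13568 / 256
= 53

53


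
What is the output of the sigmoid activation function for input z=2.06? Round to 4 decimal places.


sigmoid(z) = 1 / (1 + exp(-z))
exp(-(2.06)) = exp(-2.06) = 0.1275
1 + 0.1275 = 1.1275
1 / 1.1275 = 0.8870

0.8870


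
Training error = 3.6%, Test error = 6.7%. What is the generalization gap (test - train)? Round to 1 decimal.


Generalization gap = test_error - train_error
= 6.7 - 3.6
= 3.1%
A moderate gap.

3.1


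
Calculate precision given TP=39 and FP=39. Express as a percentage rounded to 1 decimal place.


Precision = TP / (TP + FP) * 100
= 39 / (39 + 39)
= 39 / 78
= 0.5
= 50.0%

50.0


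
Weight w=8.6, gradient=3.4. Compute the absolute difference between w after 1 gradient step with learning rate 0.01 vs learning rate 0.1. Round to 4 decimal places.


With lr=0.01: w_new = 8.6 - 0.01 * 3.4 = 8.566
With lr=0.1: w_new = 8.6 - 0.1 * 3.4 = 8.26
Absolute difference = |8.566 - 8.26|
= 0.3060

0.3060


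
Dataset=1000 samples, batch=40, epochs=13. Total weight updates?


Iterations per epoch = 1000 / 40 = 25
Total updates = iterations_per_epoch * epochs
= 25 * 13
= 325

325


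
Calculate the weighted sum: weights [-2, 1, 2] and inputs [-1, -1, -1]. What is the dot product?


Element-wise products:
-2 * -1 = 2
1 * -1 = -1
2 * -1 = -2
Sum = 2 + -1 + -2
= -1

-1


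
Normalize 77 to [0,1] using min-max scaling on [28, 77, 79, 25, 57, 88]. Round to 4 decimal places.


Min = 25, Max = 88
Range = 88 - 25 = 63
Scaled = (x - min) / (max - min)
= (77 - 25) / 63
= 52 / 63
= 0.8254

0.8254


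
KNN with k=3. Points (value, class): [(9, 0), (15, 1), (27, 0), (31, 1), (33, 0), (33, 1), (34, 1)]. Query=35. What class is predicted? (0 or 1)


Distances from query 35:
Point 34 (class 1): distance = 1
Point 33 (class 0): distance = 2
Point 33 (class 1): distance = 2
K=3 nearest neighbors: classes = [1, 0, 1]
Votes for class 1: 2 / 3
Majority vote => class 1

1


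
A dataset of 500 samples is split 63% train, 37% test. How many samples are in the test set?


Train samples = 500 * 63% = 315
Test samples = 500 - 315
= 185

185


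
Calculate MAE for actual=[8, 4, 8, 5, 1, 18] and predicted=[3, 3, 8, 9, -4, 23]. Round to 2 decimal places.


Absolute errors: [5, 1, 0, 4, 5, 5]
Sum of absolute errors = 20
MAE = 20 / 6 = 3.33

3.33


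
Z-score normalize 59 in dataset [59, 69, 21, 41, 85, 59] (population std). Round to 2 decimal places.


Mean = (59 + 69 + 21 + 41 + 85 + 59) / 6 = 55.6667
Variance = sum((x_i - mean)^2) / n = 412.8889
Std = sqrt(412.8889) = 20.3197
Z = (x - mean) / std
= (59 - 55.6667) / 20.3197
= 3.3333 / 20.3197
= 0.16

0.16


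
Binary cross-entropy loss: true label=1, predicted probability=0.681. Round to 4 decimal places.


For y=1: Loss = -log(p)
= -log(0.681)
= -(-0.3842)
= 0.3842

0.3842


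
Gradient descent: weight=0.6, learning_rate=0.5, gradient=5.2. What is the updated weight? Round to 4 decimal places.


w_new = w_old - lr * gradient
= 0.6 - 0.5 * 5.2
= 0.6 - (2.6)
= -2.0000

-2.0000


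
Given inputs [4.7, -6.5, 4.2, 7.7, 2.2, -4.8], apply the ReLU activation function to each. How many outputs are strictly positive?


ReLU(x) = max(0, x) for each element:
ReLU(4.7) = 4.7
ReLU(-6.5) = 0
ReLU(4.2) = 4.2
ReLU(7.7) = 7.7
ReLU(2.2) = 2.2
ReLU(-4.8) = 0
Active neurons (>0): 4

4


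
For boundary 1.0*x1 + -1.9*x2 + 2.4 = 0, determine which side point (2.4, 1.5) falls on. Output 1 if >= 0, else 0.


Compute 1.0 * 2.4 + -1.9 * 1.5 + 2.4
= 2.4 + -2.85 + 2.4
= 1.95
Since 1.95 >= 0, the point is on the positive side.

1


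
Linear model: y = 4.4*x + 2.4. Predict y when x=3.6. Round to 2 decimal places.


y = 4.4 * 3.6 + (2.4)
= 15.84 + (2.4)
= 18.24

18.24


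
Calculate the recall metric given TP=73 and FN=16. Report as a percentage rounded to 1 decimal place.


Recall = TP / (TP + FN) * 100
= 73 / (73 + 16)
= 73 / 89
= 0.8202
= 82.0%

82.0


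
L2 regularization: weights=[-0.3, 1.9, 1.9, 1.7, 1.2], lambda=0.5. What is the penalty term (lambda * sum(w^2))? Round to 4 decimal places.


Squaring each weight:
(-0.3)^2 = 0.09
1.9^2 = 3.61
1.9^2 = 3.61
1.7^2 = 2.89
1.2^2 = 1.44
Sum of squares = 11.64
Penalty = 0.5 * 11.64 = 5.8200

5.8200


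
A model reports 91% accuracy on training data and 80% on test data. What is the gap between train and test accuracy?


Gap = train_accuracy - test_accuracy
= 91 - 80
= 11%
This gap suggests the model is overfitting.

11


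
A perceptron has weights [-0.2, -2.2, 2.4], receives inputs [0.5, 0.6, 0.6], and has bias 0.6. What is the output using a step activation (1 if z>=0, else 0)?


z = w . x + b
= -0.2*0.5 + -2.2*0.6 + 2.4*0.6 + 0.6
= -0.1 + -1.32 + 1.44 + 0.6
= 0.02 + 0.6
= 0.62
Since z = 0.62 >= 0, output = 1

1


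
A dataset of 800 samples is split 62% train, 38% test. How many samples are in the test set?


Train samples = 800 * 62% = 496
Test samples = 800 - 496
= 304

304


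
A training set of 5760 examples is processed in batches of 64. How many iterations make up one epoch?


Iterations per epoch = dataset_size / batch_size
= 5760 / 64
= 90

90


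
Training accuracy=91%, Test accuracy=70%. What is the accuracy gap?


Gap = train_accuracy - test_accuracy
= 91 - 70
= 21%
This large gap strongly indicates overfitting.

21


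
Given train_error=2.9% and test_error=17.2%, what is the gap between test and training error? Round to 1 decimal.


Generalization gap = test_error - train_error
= 17.2 - 2.9
= 14.3%
A large gap suggests overfitting.

14.3


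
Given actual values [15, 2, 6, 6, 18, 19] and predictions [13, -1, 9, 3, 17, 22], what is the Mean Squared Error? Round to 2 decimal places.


Differences: [2, 3, -3, 3, 1, -3]
Squared errors: [4, 9, 9, 9, 1, 9]
Sum of squared errors = 41
MSE = 41 / 6 = 6.83

6.83


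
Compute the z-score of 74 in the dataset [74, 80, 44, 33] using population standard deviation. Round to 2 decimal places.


Mean = (74 + 80 + 44 + 33) / 4 = 57.75
Variance = sum((x_i - mean)^2) / n = 390.1875
Std = sqrt(390.1875) = 19.7532
Z = (x - mean) / std
= (74 - 57.75) / 19.7532
= 16.25 / 19.7532
= 0.82

0.82


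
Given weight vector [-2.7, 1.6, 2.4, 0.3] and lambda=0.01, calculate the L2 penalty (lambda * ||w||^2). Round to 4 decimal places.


Squaring each weight:
(-2.7)^2 = 7.29
1.6^2 = 2.56
2.4^2 = 5.76
0.3^2 = 0.09
Sum of squares = 15.7
Penalty = 0.01 * 15.7 = 0.1570

0.1570


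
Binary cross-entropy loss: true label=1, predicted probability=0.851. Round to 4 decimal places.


For y=1: Loss = -log(p)
= -log(0.851)
= -(-0.1613)
= 0.1613

0.1613


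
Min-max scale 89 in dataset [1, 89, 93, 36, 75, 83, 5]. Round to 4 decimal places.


Min = 1, Max = 93
Range = 93 - 1 = 92
Scaled = (x - min) / (max - min)
= (89 - 1) / 92
= 88 / 92
= 0.9565

0.9565


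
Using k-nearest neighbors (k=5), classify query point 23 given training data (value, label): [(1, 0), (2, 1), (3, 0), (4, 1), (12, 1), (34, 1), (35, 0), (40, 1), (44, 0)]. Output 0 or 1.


Distances from query 23:
Point 12 (class 1): distance = 11
Point 34 (class 1): distance = 11
Point 35 (class 0): distance = 12
Point 40 (class 1): distance = 17
Point 4 (class 1): distance = 19
K=5 nearest neighbors: classes = [1, 1, 0, 1, 1]
Votes for class 1: 4 / 5
Majority vote => class 1

1


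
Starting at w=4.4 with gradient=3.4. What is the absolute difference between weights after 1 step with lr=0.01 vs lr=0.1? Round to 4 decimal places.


With lr=0.01: w_new = 4.4 - 0.01 * 3.4 = 4.366
With lr=0.1: w_new = 4.4 - 0.1 * 3.4 = 4.06
Absolute difference = |4.366 - 4.06|
= 0.3060

0.3060


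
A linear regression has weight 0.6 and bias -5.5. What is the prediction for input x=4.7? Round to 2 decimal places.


y = 0.6 * 4.7 + (-5.5)
= 2.82 + (-5.5)
= -2.68

-2.68


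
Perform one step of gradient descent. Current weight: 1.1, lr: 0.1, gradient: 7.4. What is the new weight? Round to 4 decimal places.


w_new = w_old - lr * gradient
= 1.1 - 0.1 * 7.4
= 1.1 - (0.74)
= 0.3600

0.3600


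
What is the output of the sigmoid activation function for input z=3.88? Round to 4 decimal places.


sigmoid(z) = 1 / (1 + exp(-z))
exp(-(3.88)) = exp(-3.88) = 0.0207
1 + 0.0207 = 1.0207
1 / 1.0207 = 0.9798

0.9798


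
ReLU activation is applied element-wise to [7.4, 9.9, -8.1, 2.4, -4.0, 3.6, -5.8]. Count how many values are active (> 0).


ReLU(x) = max(0, x) for each element:
ReLU(7.4) = 7.4
ReLU(9.9) = 9.9
ReLU(-8.1) = 0
ReLU(2.4) = 2.4
ReLU(-4.0) = 0
ReLU(3.6) = 3.6
ReLU(-5.8) = 0
Active neurons (>0): 4

4


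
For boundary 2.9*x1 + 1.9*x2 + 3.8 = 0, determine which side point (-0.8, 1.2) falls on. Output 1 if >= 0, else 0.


Compute 2.9 * -0.8 + 1.9 * 1.2 + 3.8
= -2.32 + 2.28 + 3.8
= 3.76
Since 3.76 >= 0, the point is on the positive side.

1


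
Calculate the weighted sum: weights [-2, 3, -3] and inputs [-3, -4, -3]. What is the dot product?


Element-wise products:
-2 * -3 = 6
3 * -4 = -12
-3 * -3 = 9
Sum = 6 + -12 + 9
= 3

3


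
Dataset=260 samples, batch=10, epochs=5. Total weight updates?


Iterations per epoch = 260 / 10 = 26
Total updates = iterations_per_epoch * epochs
= 26 * 5
= 130

130


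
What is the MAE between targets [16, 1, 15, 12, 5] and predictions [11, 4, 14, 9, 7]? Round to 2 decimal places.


Absolute errors: [5, 3, 1, 3, 2]
Sum of absolute errors = 14
MAE = 14 / 5 = 2.80

2.80


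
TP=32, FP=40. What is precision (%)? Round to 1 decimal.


Precision = TP / (TP + FP) * 100
= 32 / (32 + 40)
= 32 / 72
= 0.4444
= 44.4%

44.4


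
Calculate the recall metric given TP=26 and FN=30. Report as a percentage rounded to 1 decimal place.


Recall = TP / (TP + FN) * 100
= 26 / (26 + 30)
= 26 / 56
= 0.4643
= 46.4%

46.4


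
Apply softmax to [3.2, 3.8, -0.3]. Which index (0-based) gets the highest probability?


Softmax is a monotonic transformation, so it preserves the argmax.
We need to find the index of the maximum logit.
Index 0: 3.2
Index 1: 3.8
Index 2: -0.3
Maximum logit = 3.8 at index 1

1


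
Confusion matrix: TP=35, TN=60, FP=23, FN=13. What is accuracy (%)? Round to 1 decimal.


Accuracy = (TP + TN) / (TP + TN + FP + FN) * 100
= (35 + 60) / (35 + 60 + 23 + 13)
= 95 / 131
= 0.7252
= 72.5%

72.5


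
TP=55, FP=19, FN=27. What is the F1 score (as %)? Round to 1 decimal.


Precision = TP / (TP + FP) = 55 / 74 = 0.7432
Recall = TP / (TP + FN) = 55 / 82 = 0.6707
F1 = 2 * P * R / (P + R)
= 2 * 0.7432 * 0.6707 / (0.7432 + 0.6707)
= 0.997 / 1.414
= 0.7051
As percentage: 70.5%

70.5


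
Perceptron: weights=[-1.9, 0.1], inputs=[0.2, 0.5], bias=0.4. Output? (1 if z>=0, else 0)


z = w . x + b
= -1.9*0.2 + 0.1*0.5 + 0.4
= -0.38 + 0.05 + 0.4
= -0.33 + 0.4
= 0.07
Since z = 0.07 >= 0, output = 1

1


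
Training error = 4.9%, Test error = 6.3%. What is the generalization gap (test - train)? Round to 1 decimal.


Generalization gap = test_error - train_error
= 6.3 - 4.9
= 1.4%
A small gap suggests good generalization.

1.4


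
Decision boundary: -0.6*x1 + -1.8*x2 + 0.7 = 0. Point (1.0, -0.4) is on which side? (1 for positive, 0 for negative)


Compute -0.6 * 1.0 + -1.8 * -0.4 + 0.7
= -0.6 + 0.72 + 0.7
= 0.82
Since 0.82 >= 0, the point is on the positive side.

1


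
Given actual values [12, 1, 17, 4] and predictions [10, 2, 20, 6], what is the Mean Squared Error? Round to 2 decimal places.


Differences: [2, -1, -3, -2]
Squared errors: [4, 1, 9, 4]
Sum of squared errors = 18
MSE = 18 / 4 = 4.50

4.50


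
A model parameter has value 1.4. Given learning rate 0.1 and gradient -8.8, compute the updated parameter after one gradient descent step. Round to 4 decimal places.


w_new = w_old - lr * gradient
= 1.4 - 0.1 * -8.8
= 1.4 - (-0.88)
= 2.2800

2.2800


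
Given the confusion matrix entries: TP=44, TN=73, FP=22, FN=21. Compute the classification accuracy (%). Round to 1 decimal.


Accuracy = (TP + TN) / (TP + TN + FP + FN) * 100
= (44 + 73) / (44 + 73 + 22 + 21)
= 117 / 160
= 0.7312
= 73.1%

73.1


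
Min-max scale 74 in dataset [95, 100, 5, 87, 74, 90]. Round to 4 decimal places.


Min = 5, Max = 100
Range = 100 - 5 = 95
Scaled = (x - min) / (max - min)
= (74 - 5) / 95
= 69 / 95
= 0.7263

0.7263


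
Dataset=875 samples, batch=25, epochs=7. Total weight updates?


Iterations per epoch = 875 / 25 = 35
Total updates = iterations_per_epoch * epochs
= 35 * 7
= 245

245


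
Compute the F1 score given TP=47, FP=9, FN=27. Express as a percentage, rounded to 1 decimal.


Precision = TP / (TP + FP) = 47 / 56 = 0.8393
Recall = TP / (TP + FN) = 47 / 74 = 0.6351
F1 = 2 * P * R / (P + R)
= 2 * 0.8393 * 0.6351 / (0.8393 + 0.6351)
= 1.0661 / 1.4744
= 0.7231
As percentage: 72.3%

72.3


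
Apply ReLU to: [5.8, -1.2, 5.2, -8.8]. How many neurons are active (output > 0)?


ReLU(x) = max(0, x) for each element:
ReLU(5.8) = 5.8
ReLU(-1.2) = 0
ReLU(5.2) = 5.2
ReLU(-8.8) = 0
Active neurons (>0): 2

2


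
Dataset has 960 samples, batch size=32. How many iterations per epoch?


Iterations per epoch = dataset_size / batch_size
= 960 / 32
= 30

30


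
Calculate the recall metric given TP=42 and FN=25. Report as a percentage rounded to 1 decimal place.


Recall = TP / (TP + FN) * 100
= 42 / (42 + 25)
= 42 / 67
= 0.6269
= 62.7%

62.7


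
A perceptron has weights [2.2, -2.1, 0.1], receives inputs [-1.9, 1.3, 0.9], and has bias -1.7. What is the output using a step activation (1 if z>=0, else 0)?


z = w . x + b
= 2.2*-1.9 + -2.1*1.3 + 0.1*0.9 + -1.7
= -4.18 + -2.73 + 0.09 + -1.7
= -6.82 + -1.7
= -8.52
Since z = -8.52 < 0, output = 0

0


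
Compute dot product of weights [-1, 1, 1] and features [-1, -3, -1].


Element-wise products:
-1 * -1 = 1
1 * -3 = -3
1 * -1 = -1
Sum = 1 + -3 + -1
= -3

-3


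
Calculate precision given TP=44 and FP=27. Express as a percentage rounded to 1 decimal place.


Precision = TP / (TP + FP) * 100
= 44 / (44 + 27)
= 44 / 71
= 0.6197
= 62.0%

62.0


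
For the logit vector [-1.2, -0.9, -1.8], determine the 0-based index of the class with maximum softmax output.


Softmax is a monotonic transformation, so it preserves the argmax.
We need to find the index of the maximum logit.
Index 0: -1.2
Index 1: -0.9
Index 2: -1.8
Maximum logit = -0.9 at index 1

1


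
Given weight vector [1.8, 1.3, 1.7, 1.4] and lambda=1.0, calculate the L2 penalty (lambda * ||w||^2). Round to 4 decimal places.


Squaring each weight:
1.8^2 = 3.24
1.3^2 = 1.69
1.7^2 = 2.89
1.4^2 = 1.96
Sum of squares = 9.78
Penalty = 1.0 * 9.78 = 9.7800

9.7800


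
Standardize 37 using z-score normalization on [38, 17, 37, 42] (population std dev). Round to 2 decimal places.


Mean = (38 + 17 + 37 + 42) / 4 = 33.5
Variance = sum((x_i - mean)^2) / n = 94.25
Std = sqrt(94.25) = 9.7082
Z = (x - mean) / std
= (37 - 33.5) / 9.7082
= 3.5 / 9.7082
= 0.36

0.36


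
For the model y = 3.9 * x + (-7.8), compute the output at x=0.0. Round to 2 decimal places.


y = 3.9 * 0.0 + (-7.8)
= 0.0 + (-7.8)
= -7.80

-7.80


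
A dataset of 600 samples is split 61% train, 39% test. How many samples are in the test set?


Train samples = 600 * 61% = 366
Test samples = 600 - 366
= 234

234


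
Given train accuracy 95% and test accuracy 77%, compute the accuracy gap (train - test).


Gap = train_accuracy - test_accuracy
= 95 - 77
= 18%
This gap suggests the model is overfitting.

18


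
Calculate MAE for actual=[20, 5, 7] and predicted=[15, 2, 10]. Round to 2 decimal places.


Absolute errors: [5, 3, 3]
Sum of absolute errors = 11
MAE = 11 / 3 = 3.67

3.67


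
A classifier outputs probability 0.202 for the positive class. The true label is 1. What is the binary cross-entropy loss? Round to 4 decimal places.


For y=1: Loss = -log(p)
= -log(0.202)
= -(-1.5995)
= 1.5995

1.5995


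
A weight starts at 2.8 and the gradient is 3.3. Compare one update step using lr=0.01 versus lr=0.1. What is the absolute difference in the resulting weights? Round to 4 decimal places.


With lr=0.01: w_new = 2.8 - 0.01 * 3.3 = 2.767
With lr=0.1: w_new = 2.8 - 0.1 * 3.3 = 2.47
Absolute difference = |2.767 - 2.47|
= 0.2970

0.2970


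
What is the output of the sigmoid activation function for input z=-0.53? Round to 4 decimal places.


sigmoid(z) = 1 / (1 + exp(-z))
exp(-(-0.53)) = exp(0.53) = 1.6989
1 + 1.6989 = 2.6989
1 / 2.6989 = 0.3705

0.3705


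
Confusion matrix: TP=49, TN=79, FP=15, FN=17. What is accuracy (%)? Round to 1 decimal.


Accuracy = (TP + TN) / (TP + TN + FP + FN) * 100
= (49 + 79) / (49 + 79 + 15 + 17)
= 128 / 160
= 0.8
= 80.0%

80.0


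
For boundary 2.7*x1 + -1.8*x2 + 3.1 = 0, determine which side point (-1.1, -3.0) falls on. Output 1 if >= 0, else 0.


Compute 2.7 * -1.1 + -1.8 * -3.0 + 3.1
= -2.97 + 5.4 + 3.1
= 5.53
Since 5.53 >= 0, the point is on the positive side.

1


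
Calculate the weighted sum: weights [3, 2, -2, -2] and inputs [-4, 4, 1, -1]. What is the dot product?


Element-wise products:
3 * -4 = -12
2 * 4 = 8
-2 * 1 = -2
-2 * -1 = 2
Sum = -12 + 8 + -2 + 2
= -4

-4


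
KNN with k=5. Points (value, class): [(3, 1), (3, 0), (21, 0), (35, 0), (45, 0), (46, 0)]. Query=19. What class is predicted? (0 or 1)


Distances from query 19:
Point 21 (class 0): distance = 2
Point 3 (class 0): distance = 16
Point 35 (class 0): distance = 16
Point 3 (class 1): distance = 16
Point 45 (class 0): distance = 26
K=5 nearest neighbors: classes = [0, 0, 0, 1, 0]
Votes for class 1: 1 / 5
Majority vote => class 0

0


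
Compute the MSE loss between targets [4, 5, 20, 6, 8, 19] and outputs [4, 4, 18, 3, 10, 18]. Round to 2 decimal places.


Differences: [0, 1, 2, 3, -2, 1]
Squared errors: [0, 1, 4, 9, 4, 1]
Sum of squared errors = 19
MSE = 19 / 6 = 3.17

3.17


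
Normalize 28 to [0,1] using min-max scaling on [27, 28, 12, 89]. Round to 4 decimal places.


Min = 12, Max = 89
Range = 89 - 12 = 77
Scaled = (x - min) / (max - min)
= (28 - 12) / 77
= 16 / 77
= 0.2078

0.2078


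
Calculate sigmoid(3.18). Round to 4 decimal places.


sigmoid(z) = 1 / (1 + exp(-z))
exp(-(3.18)) = exp(-3.18) = 0.0416
1 + 0.0416 = 1.0416
1 / 1.0416 = 0.9601

0.9601


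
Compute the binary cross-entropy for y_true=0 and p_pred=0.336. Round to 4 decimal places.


For y=0: Loss = -log(1-p)
= -log(1 - 0.336)
= -log(0.664)
= -(-0.4095)
= 0.4095

0.4095


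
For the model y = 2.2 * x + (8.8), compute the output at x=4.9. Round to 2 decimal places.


y = 2.2 * 4.9 + (8.8)
= 10.78 + (8.8)
= 19.58

19.58


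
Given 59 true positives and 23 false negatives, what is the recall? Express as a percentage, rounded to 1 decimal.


Recall = TP / (TP + FN) * 100
= 59 / (59 + 23)
= 59 / 82
= 0.7195
= 72.0%

72.0


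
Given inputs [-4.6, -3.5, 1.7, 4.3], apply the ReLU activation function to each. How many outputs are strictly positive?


ReLU(x) = max(0, x) for each element:
ReLU(-4.6) = 0
ReLU(-3.5) = 0
ReLU(1.7) = 1.7
ReLU(4.3) = 4.3
Active neurons (>0): 2

2


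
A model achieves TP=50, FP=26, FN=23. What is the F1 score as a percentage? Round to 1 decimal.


Precision = TP / (TP + FP) = 50 / 76 = 0.6579
Recall = TP / (TP + FN) = 50 / 73 = 0.6849
F1 = 2 * P * R / (P + R)
= 2 * 0.6579 * 0.6849 / (0.6579 + 0.6849)
= 0.9012 / 1.3428
= 0.6711
As percentage: 67.1%

67.1


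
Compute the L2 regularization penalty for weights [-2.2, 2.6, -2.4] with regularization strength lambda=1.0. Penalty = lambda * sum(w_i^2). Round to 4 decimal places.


Squaring each weight:
(-2.2)^2 = 4.84
2.6^2 = 6.76
(-2.4)^2 = 5.76
Sum of squares = 17.36
Penalty = 1.0 * 17.36 = 17.3600

17.3600


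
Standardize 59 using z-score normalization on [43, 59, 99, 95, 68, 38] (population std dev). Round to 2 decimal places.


Mean = (43 + 59 + 99 + 95 + 68 + 38) / 6 = 67.0
Variance = sum((x_i - mean)^2) / n = 548.3333
Std = sqrt(548.3333) = 23.4165
Z = (x - mean) / std
= (59 - 67.0) / 23.4165
= -8.0 / 23.4165
= -0.34

-0.34


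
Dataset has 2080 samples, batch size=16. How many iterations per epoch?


Iterations per epoch = dataset_size / batch_size
= 2080 / 16
= 130

130


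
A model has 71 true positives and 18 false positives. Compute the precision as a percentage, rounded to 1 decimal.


Precision = TP / (TP + FP) * 100
= 71 / (71 + 18)
= 71 / 89
= 0.7978
= 79.8%

79.8


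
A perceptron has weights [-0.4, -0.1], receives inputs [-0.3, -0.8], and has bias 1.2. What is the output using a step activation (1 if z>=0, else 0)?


z = w . x + b
= -0.4*-0.3 + -0.1*-0.8 + 1.2
= 0.12 + 0.08 + 1.2
= 0.2 + 1.2
= 1.4
Since z = 1.4 >= 0, output = 1

1


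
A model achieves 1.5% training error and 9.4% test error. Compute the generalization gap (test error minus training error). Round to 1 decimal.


Generalization gap = test_error - train_error
= 9.4 - 1.5
= 7.9%
A moderate gap.

7.9


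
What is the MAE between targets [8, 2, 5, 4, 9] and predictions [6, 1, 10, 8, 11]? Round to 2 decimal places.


Absolute errors: [2, 1, 5, 4, 2]
Sum of absolute errors = 14
MAE = 14 / 5 = 2.80

2.80


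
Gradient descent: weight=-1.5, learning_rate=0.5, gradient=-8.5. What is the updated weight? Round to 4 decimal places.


w_new = w_old - lr * gradient
= -1.5 - 0.5 * -8.5
= -1.5 - (-4.25)
= 2.7500

2.7500


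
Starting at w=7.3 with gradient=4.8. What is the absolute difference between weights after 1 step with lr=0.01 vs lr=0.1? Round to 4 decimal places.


With lr=0.01: w_new = 7.3 - 0.01 * 4.8 = 7.252
With lr=0.1: w_new = 7.3 - 0.1 * 4.8 = 6.82
Absolute difference = |7.252 - 6.82|
= 0.4320

0.4320


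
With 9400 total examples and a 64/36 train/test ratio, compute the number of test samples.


Train samples = 9400 * 64% = 6016
Test samples = 9400 - 6016
= 3384

3384


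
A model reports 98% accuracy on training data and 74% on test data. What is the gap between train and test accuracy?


Gap = train_accuracy - test_accuracy
= 98 - 74
= 24%
This large gap strongly indicates overfitting.

24
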